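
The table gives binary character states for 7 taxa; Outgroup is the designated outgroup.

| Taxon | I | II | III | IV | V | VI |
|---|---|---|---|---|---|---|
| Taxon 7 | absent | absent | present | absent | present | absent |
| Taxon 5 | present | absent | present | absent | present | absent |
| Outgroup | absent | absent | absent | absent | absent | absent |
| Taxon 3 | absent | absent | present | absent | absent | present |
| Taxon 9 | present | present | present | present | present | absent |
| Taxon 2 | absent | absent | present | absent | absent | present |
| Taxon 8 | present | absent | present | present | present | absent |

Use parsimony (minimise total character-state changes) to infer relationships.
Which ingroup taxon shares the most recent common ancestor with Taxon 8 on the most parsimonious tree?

Taxon 9

The outgroup has state 'absent' for every character, so 'present' is the derived state throughout.
Only Taxon 5, Taxon 8, and Taxon 9 show the derived state 'present' for I, supporting them as a clade.
II: derived state 'present' in Taxon 9 only — an autapomorphy, so it tells us nothing about relationships among taxa.
All ingroup taxa share the derived state 'present' for III; it defines the ingroup but does not resolve relationships within it.
IV (derived state 'present') is shared by Taxon 8 and Taxon 9 — a synapomorphy uniting that clade.
Only Taxon 5, Taxon 7, Taxon 8, and Taxon 9 show the derived state 'present' for V, supporting them as a clade.
VI (derived state 'present') is shared by Taxon 2 and Taxon 3 — a synapomorphy uniting that clade.
Most parsimonious ingroup topology: ((Taxon 2,Taxon 3),(Taxon 7,(Taxon 5,(Taxon 8,Taxon 9)))).
Taxon 8 and Taxon 9 form a cherry on this tree, so they are sister taxa.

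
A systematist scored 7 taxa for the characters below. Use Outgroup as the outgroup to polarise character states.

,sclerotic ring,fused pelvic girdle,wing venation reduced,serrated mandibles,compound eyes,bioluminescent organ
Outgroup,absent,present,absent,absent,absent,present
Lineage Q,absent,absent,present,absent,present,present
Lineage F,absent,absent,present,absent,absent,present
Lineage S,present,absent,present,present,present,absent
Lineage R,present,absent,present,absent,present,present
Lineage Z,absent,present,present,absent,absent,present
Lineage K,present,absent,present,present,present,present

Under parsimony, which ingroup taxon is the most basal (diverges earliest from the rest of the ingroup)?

Character polarity is set by the outgroup: the derived state is whichever differs from the outgroup's state, so for fused pelvic girdle, bioluminescent organ the derived state is 'absent', and for the remaining characters it is 'present'.
sclerotic ring (derived state 'present') is shared by Lineage K, Lineage R, and Lineage S — a synapomorphy uniting that clade.
Only Lineage F, Lineage K, Lineage Q, Lineage R, and Lineage S show the derived state 'absent' for fused pelvic girdle, supporting them as a clade.
wing venation reduced (derived state 'present') is shared by all ingroup taxa — unites the whole ingroup.
Only Lineage K and Lineage S show the derived state 'present' for serrated mandibles, supporting them as a clade.
compound eyes (derived state 'present') is shared by Lineage K, Lineage Q, Lineage R, and Lineage S — a synapomorphy uniting that clade.
bioluminescent organ (derived state 'absent') is unique to Lineage S (autapomorphy; uninformative for grouping).
Most parsimonious ingroup topology: (((Lineage Q,((Lineage S,Lineage K),Lineage R)),Lineage F),Lineage Z).
Lineage Z is sister to the clade containing all other ingroup taxa, so it is the earliest-diverging (most basal) ingroup lineage.

Lineage Z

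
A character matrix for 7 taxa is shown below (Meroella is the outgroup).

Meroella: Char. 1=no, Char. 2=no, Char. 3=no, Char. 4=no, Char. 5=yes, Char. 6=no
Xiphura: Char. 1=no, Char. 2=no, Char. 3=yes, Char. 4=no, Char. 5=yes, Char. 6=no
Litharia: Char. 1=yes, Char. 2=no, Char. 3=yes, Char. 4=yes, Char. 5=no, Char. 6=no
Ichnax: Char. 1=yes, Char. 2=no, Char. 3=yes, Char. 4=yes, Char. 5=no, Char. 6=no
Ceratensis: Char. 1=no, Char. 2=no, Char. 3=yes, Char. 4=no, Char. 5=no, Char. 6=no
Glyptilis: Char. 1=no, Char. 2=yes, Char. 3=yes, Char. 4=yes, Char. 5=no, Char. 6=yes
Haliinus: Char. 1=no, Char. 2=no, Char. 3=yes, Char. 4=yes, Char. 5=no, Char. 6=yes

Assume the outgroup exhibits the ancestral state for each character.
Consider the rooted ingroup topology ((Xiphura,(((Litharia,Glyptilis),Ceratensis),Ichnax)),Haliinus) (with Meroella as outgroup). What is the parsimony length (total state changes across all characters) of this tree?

Map each character onto ((Xiphura,(((Litharia,Glyptilis),Ceratensis),Ichnax)),Haliinus) (rooted by Meroella) and count the minimum state changes it requires (Fitch parsimony):
Char. 1: 2; Char. 2: 1; Char. 3: 1; Char. 4: 3; Char. 5: 2; Char. 6: 2.
Total tree length = 11.

11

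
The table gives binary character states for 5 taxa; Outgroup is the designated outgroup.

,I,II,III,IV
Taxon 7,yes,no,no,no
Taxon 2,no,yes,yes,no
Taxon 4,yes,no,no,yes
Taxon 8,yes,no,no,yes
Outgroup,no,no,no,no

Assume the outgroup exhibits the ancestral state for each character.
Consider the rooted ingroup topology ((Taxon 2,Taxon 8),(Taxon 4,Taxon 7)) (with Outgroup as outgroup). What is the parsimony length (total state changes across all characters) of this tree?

6

Map each character onto ((Taxon 2,Taxon 8),(Taxon 4,Taxon 7)) (rooted by Outgroup) and count the minimum state changes it requires (Fitch parsimony):
I: 2; II: 1; III: 1; IV: 2.
Total tree length = 6.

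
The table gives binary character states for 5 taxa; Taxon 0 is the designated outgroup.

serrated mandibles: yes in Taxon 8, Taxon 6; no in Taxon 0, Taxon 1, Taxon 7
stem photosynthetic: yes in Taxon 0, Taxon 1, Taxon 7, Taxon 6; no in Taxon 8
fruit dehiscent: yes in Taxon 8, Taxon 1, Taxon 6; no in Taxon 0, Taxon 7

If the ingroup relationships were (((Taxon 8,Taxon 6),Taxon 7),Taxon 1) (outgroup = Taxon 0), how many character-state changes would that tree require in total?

4

Map each character onto (((Taxon 8,Taxon 6),Taxon 7),Taxon 1) (rooted by Taxon 0) and count the minimum state changes it requires (Fitch parsimony):
serrated mandibles: 1; stem photosynthetic: 1; fruit dehiscent: 2.
Total tree length = 4.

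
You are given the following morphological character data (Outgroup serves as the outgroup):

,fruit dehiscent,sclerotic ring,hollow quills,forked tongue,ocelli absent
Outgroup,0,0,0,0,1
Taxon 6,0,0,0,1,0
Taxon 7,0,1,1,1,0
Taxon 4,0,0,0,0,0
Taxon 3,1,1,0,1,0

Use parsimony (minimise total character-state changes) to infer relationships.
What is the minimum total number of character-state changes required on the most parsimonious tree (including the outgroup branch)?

Character polarity is set by the outgroup: the derived state is whichever differs from the outgroup's state, so for ocelli absent the derived state is '0', and for the remaining characters it is '1'.
fruit dehiscent: derived state '1' in Taxon 3 only — an autapomorphy, so it tells us nothing about relationships among taxa.
Only Taxon 3 and Taxon 7 show the derived state '1' for sclerotic ring, supporting them as a clade.
hollow quills (derived state '1') is unique to Taxon 7 (autapomorphy; uninformative for grouping).
forked tongue (derived state '1') is shared by Taxon 3, Taxon 6, and Taxon 7 — a synapomorphy uniting that clade.
All ingroup taxa share the derived state '0' for ocelli absent; it defines the ingroup but does not resolve relationships within it.
Most parsimonious ingroup topology: ((Taxon 6,(Taxon 7,Taxon 3)),Taxon 4).
Changes per character on this tree: fruit dehiscent: 1; sclerotic ring: 1; hollow quills: 1; forked tongue: 1; ocelli absent: 1.
Total = 5.

5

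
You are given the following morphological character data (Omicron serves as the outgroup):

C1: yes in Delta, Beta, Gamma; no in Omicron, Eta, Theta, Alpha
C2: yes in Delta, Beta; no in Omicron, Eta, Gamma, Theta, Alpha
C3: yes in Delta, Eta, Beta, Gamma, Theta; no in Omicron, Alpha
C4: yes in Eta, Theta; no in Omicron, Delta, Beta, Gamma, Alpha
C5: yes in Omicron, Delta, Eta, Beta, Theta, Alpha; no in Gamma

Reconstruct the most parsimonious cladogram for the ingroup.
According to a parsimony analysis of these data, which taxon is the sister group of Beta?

Character polarity is set by the outgroup: the derived state is whichever differs from the outgroup's state, so for C5 the derived state is 'no', and for the remaining characters it is 'yes'.
C1 (derived state 'yes') is shared by Beta, Delta, and Gamma — a synapomorphy uniting that clade.
Only Beta and Delta show the derived state 'yes' for C2, supporting them as a clade.
C3: derived state 'yes' in Beta, Delta, Eta, Gamma, and Theta only — synapomorphy for {Beta, Delta, Eta, Gamma, Theta}.
C4 (derived state 'yes') is shared by Eta and Theta — a synapomorphy uniting that clade.
C5: derived state 'no' in Gamma only — an autapomorphy, so it tells us nothing about relationships among taxa.
Most parsimonious ingroup topology: ((((Delta,Beta),Gamma),(Eta,Theta)),Alpha).
Beta and Delta form a cherry on this tree, so they are sister taxa.

Delta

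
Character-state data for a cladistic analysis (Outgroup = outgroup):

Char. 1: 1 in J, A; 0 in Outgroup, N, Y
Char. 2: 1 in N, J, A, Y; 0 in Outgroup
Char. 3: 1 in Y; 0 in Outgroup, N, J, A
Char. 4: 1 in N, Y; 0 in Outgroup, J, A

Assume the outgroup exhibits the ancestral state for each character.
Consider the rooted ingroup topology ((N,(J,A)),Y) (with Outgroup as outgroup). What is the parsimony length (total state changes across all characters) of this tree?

Map each character onto ((N,(J,A)),Y) (rooted by Outgroup) and count the minimum state changes it requires (Fitch parsimony):
Char. 1: 1; Char. 2: 1; Char. 3: 1; Char. 4: 2.
Total tree length = 5.

5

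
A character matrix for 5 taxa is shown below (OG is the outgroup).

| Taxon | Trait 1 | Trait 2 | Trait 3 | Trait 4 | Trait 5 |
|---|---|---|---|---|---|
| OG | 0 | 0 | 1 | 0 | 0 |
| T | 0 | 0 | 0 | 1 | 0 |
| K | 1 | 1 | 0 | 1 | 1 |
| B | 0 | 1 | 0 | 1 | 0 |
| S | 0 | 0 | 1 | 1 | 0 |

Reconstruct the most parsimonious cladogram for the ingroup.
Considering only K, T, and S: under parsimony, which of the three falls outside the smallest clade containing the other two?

S

Character polarity is set by the outgroup: the derived state is whichever differs from the outgroup's state, so for Trait 3 the derived state is '0', and for the remaining characters it is '1'.
Trait 1 (derived state '1') is unique to K (autapomorphy; uninformative for grouping).
Trait 2 (derived state '1') is shared by B and K — a synapomorphy uniting that clade.
Trait 3 (derived state '0') is shared by B, K, and T — a synapomorphy uniting that clade.
All ingroup taxa share the derived state '1' for Trait 4; it defines the ingroup but does not resolve relationships within it.
Trait 5: derived state '1' in K only — an autapomorphy, so it tells us nothing about relationships among taxa.
Most parsimonious ingroup topology: ((T,(K,B)),S).
K and T share a more recent common ancestor with each other than either does with S, so S is the least closely related of the three.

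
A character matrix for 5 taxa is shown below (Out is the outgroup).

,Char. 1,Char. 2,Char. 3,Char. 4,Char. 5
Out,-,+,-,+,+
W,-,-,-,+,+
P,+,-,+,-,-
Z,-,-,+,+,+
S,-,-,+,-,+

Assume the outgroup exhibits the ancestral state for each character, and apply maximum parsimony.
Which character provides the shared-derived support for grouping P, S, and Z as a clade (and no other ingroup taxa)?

Char. 3

Character polarity is set by the outgroup: the derived state is whichever differs from the outgroup's state, so for Char. 2, Char. 4, Char. 5 the derived state is '-', and for the remaining characters it is '+'.
Char. 1 (derived state '+') is unique to P (autapomorphy; uninformative for grouping).
Char. 2 (derived state '-') is shared by all ingroup taxa — unites the whole ingroup.
Char. 3 (derived state '+') is shared by P, S, and Z — a synapomorphy uniting that clade.
Only P and S show the derived state '-' for Char. 4, supporting them as a clade.
Char. 5: derived state '-' in P only — an autapomorphy, so it tells us nothing about relationships among taxa.
Most parsimonious ingroup topology: (W,(Z,(S,P))).
The clade {P, S, Z} is supported by Char. 3: its derived state '+' occurs in exactly those taxa and in no other taxon (including the outgroup).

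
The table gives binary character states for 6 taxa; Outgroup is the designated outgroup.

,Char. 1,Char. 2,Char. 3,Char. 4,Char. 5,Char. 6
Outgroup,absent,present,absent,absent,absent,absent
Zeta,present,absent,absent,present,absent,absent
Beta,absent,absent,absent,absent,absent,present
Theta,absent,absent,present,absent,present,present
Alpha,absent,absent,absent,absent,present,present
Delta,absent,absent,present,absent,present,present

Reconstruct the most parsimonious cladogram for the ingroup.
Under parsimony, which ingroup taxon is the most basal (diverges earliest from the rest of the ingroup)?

Character polarity is set by the outgroup: the derived state is whichever differs from the outgroup's state, so for Char. 2 the derived state is 'absent', and for the remaining characters it is 'present'.
Char. 1: derived state 'present' in Zeta only — an autapomorphy, so it tells us nothing about relationships among taxa.
All ingroup taxa share the derived state 'absent' for Char. 2; it defines the ingroup but does not resolve relationships within it.
Char. 3 (derived state 'present') is shared by Delta and Theta — a synapomorphy uniting that clade.
Char. 4: derived state 'present' in Zeta only — an autapomorphy, so it tells us nothing about relationships among taxa.
Char. 5: derived state 'present' in Alpha, Delta, and Theta only — synapomorphy for {Alpha, Delta, Theta}.
Char. 6 (derived state 'present') is shared by Alpha, Beta, Delta, and Theta — a synapomorphy uniting that clade.
Most parsimonious ingroup topology: (Zeta,(Beta,((Theta,Delta),Alpha))).
Zeta is sister to the clade containing all other ingroup taxa, so it is the earliest-diverging (most basal) ingroup lineage.

Zeta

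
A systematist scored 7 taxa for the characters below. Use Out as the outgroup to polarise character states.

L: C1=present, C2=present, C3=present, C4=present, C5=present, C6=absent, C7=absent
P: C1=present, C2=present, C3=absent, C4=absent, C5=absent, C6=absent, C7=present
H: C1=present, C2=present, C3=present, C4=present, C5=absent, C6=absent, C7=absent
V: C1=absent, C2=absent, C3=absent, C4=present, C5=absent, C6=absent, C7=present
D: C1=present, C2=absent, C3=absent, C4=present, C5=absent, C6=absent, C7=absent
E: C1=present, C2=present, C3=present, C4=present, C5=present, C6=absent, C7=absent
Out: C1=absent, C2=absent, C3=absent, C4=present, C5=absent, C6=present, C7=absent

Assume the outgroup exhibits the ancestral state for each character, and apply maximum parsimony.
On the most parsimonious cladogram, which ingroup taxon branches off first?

Character polarity is set by the outgroup: the derived state is whichever differs from the outgroup's state, so for C4, C6 the derived state is 'absent', and for the remaining characters it is 'present'.
C1: derived state 'present' in D, E, H, L, and P only — synapomorphy for {D, E, H, L, P}.
Only E, H, L, and P show the derived state 'present' for C2, supporting them as a clade.
C3: derived state 'present' in E, H, and L only — synapomorphy for {E, H, L}.
C4: derived state 'absent' in P only — an autapomorphy, so it tells us nothing about relationships among taxa.
C5 (derived state 'present') is shared by E and L — a synapomorphy uniting that clade.
C6 (derived state 'absent') is shared by all ingroup taxa — unites the whole ingroup.
C7 groups P and V, which is incompatible with the clades supported by the remaining characters; treating it as convergent (homoplasy) costs fewer steps than any alternative tree.
Most parsimonious ingroup topology: ((((H,(L,E)),P),D),V).
V is sister to the clade containing all other ingroup taxa, so it is the earliest-diverging (most basal) ingroup lineage.

V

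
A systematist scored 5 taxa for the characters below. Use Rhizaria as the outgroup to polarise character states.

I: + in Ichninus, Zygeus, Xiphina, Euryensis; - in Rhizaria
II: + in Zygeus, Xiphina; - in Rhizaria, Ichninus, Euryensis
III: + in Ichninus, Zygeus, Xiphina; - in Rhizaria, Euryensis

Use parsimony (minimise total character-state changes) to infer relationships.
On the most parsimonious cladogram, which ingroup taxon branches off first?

Euryensis

The outgroup has state '-' for every character, so '+' is the derived state throughout.
I (derived state '+') is shared by all ingroup taxa — unites the whole ingroup.
Only Xiphina and Zygeus show the derived state '+' for II, supporting them as a clade.
Only Ichninus, Xiphina, and Zygeus show the derived state '+' for III, supporting them as a clade.
Most parsimonious ingroup topology: ((Ichninus,(Zygeus,Xiphina)),Euryensis).
Euryensis is sister to the clade containing all other ingroup taxa, so it is the earliest-diverging (most basal) ingroup lineage.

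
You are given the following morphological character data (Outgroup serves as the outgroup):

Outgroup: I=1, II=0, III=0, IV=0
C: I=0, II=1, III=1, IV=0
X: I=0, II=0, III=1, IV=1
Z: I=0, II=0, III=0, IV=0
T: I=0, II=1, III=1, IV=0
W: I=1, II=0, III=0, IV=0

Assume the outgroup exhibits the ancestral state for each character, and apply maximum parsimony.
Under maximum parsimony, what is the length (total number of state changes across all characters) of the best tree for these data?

4

Character polarity is set by the outgroup: the derived state is whichever differs from the outgroup's state, so for I the derived state is '0', and for the remaining characters it is '1'.
I: derived state '0' in C, T, X, and Z only — synapomorphy for {C, T, X, Z}.
II (derived state '1') is shared by C and T — a synapomorphy uniting that clade.
Only C, T, and X show the derived state '1' for III, supporting them as a clade.
IV (derived state '1') is unique to X (autapomorphy; uninformative for grouping).
Most parsimonious ingroup topology: ((((C,T),X),Z),W).
Changes per character on this tree: I: 1; II: 1; III: 1; IV: 1.
Total = 4.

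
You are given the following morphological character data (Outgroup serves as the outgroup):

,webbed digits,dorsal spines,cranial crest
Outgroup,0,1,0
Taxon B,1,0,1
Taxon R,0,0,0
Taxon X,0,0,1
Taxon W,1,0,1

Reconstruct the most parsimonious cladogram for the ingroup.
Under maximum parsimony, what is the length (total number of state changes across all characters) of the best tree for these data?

3

Character polarity is set by the outgroup: the derived state is whichever differs from the outgroup's state, so for dorsal spines the derived state is '0', and for the remaining characters it is '1'.
webbed digits (derived state '1') is shared by Taxon B and Taxon W — a synapomorphy uniting that clade.
All ingroup taxa share the derived state '0' for dorsal spines; it defines the ingroup but does not resolve relationships within it.
Only Taxon B, Taxon W, and Taxon X show the derived state '1' for cranial crest, supporting them as a clade.
Most parsimonious ingroup topology: (((Taxon B,Taxon W),Taxon X),Taxon R).
Changes per character on this tree: webbed digits: 1; dorsal spines: 1; cranial crest: 1.
Total = 3.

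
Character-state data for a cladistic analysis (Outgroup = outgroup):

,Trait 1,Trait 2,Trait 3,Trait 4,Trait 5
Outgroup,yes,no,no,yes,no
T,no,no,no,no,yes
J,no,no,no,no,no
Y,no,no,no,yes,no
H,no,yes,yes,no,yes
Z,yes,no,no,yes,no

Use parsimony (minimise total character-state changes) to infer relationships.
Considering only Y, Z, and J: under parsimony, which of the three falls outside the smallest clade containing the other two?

Character polarity is set by the outgroup: the derived state is whichever differs from the outgroup's state, so for Trait 1, Trait 4 the derived state is 'no', and for the remaining characters it is 'yes'.
Trait 1 (derived state 'no') is shared by H, J, T, and Y — a synapomorphy uniting that clade.
Trait 2 (derived state 'yes') is unique to H (autapomorphy; uninformative for grouping).
Trait 3: derived state 'yes' in H only — an autapomorphy, so it tells us nothing about relationships among taxa.
Trait 4 (derived state 'no') is shared by H, J, and T — a synapomorphy uniting that clade.
Trait 5 (derived state 'yes') is shared by H and T — a synapomorphy uniting that clade.
Most parsimonious ingroup topology: ((((T,H),J),Y),Z).
J and Y share a more recent common ancestor with each other than either does with Z, so Z is the least closely related of the three.

Z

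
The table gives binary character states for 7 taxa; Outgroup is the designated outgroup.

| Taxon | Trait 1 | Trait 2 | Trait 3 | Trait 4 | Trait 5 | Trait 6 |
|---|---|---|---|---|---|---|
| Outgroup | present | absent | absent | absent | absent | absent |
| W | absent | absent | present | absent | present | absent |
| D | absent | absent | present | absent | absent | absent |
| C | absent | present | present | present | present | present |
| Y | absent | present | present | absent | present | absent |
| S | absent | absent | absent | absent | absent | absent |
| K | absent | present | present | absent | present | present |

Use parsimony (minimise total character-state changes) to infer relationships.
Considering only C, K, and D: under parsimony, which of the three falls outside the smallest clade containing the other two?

Character polarity is set by the outgroup: the derived state is whichever differs from the outgroup's state, so for Trait 1 the derived state is 'absent', and for the remaining characters it is 'present'.
All ingroup taxa share the derived state 'absent' for Trait 1; it defines the ingroup but does not resolve relationships within it.
Only C, K, and Y show the derived state 'present' for Trait 2, supporting them as a clade.
Trait 3: derived state 'present' in C, D, K, W, and Y only — synapomorphy for {C, D, K, W, Y}.
Trait 4: derived state 'present' in C only — an autapomorphy, so it tells us nothing about relationships among taxa.
Only C, K, W, and Y show the derived state 'present' for Trait 5, supporting them as a clade.
Trait 6 (derived state 'present') is shared by C and K — a synapomorphy uniting that clade.
Most parsimonious ingroup topology: (((W,((C,K),Y)),D),S).
C and K share a more recent common ancestor with each other than either does with D, so D is the least closely related of the three.

D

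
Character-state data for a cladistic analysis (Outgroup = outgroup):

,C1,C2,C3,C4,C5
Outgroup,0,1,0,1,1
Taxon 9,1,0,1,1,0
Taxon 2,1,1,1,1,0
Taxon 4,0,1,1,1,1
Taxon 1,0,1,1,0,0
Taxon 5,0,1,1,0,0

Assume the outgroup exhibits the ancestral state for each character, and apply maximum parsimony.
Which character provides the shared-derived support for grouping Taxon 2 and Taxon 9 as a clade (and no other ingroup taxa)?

C1

Character polarity is set by the outgroup: the derived state is whichever differs from the outgroup's state, so for C2, C4, C5 the derived state is '0', and for the remaining characters it is '1'.
C1 (derived state '1') is shared by Taxon 2 and Taxon 9 — a synapomorphy uniting that clade.
C2: derived state '0' in Taxon 9 only — an autapomorphy, so it tells us nothing about relationships among taxa.
All ingroup taxa share the derived state '1' for C3; it defines the ingroup but does not resolve relationships within it.
Only Taxon 1 and Taxon 5 show the derived state '0' for C4, supporting them as a clade.
Only Taxon 1, Taxon 2, Taxon 5, and Taxon 9 show the derived state '0' for C5, supporting them as a clade.
Most parsimonious ingroup topology: (((Taxon 9,Taxon 2),(Taxon 1,Taxon 5)),Taxon 4).
The clade {Taxon 2, Taxon 9} is supported by C1: its derived state '1' occurs in exactly those taxa and in no other taxon (including the outgroup).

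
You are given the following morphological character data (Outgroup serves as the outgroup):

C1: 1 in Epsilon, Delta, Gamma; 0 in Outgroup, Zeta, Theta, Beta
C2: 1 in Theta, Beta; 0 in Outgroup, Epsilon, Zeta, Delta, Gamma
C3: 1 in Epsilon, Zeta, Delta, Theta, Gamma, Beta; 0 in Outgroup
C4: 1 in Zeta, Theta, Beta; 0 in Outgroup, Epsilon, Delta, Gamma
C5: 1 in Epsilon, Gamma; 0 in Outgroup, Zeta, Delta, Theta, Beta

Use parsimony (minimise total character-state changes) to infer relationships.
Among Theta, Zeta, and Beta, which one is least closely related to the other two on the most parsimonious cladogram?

Zeta

The outgroup has state '0' for every character, so '1' is the derived state throughout.
C1: derived state '1' in Delta, Epsilon, and Gamma only — synapomorphy for {Delta, Epsilon, Gamma}.
C2: derived state '1' in Beta and Theta only — synapomorphy for {Beta, Theta}.
C3 (derived state '1') is shared by all ingroup taxa — unites the whole ingroup.
Only Beta, Theta, and Zeta show the derived state '1' for C4, supporting them as a clade.
Only Epsilon and Gamma show the derived state '1' for C5, supporting them as a clade.
Most parsimonious ingroup topology: ((Zeta,(Beta,Theta)),((Epsilon,Gamma),Delta)).
Theta and Beta share a more recent common ancestor with each other than either does with Zeta, so Zeta is the least closely related of the three.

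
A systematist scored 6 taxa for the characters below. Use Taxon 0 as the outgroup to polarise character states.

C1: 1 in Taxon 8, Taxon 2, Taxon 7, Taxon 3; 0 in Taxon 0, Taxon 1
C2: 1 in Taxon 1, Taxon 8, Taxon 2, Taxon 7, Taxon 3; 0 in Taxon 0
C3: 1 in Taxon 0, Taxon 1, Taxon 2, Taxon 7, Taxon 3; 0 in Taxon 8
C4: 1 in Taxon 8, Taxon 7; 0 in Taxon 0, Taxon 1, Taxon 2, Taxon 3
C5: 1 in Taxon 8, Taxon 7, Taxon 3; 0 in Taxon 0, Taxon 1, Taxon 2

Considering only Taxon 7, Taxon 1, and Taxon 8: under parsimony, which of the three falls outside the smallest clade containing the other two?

Character polarity is set by the outgroup: the derived state is whichever differs from the outgroup's state, so for C3 the derived state is '0', and for the remaining characters it is '1'.
C1 (derived state '1') is shared by Taxon 2, Taxon 3, Taxon 7, and Taxon 8 — a synapomorphy uniting that clade.
All ingroup taxa share the derived state '1' for C2; it defines the ingroup but does not resolve relationships within it.
C3: derived state '0' in Taxon 8 only — an autapomorphy, so it tells us nothing about relationships among taxa.
Only Taxon 7 and Taxon 8 show the derived state '1' for C4, supporting them as a clade.
C5: derived state '1' in Taxon 3, Taxon 7, and Taxon 8 only — synapomorphy for {Taxon 3, Taxon 7, Taxon 8}.
Most parsimonious ingroup topology: (Taxon 1,(((Taxon 8,Taxon 7),Taxon 3),Taxon 2)).
Taxon 7 and Taxon 8 share a more recent common ancestor with each other than either does with Taxon 1, so Taxon 1 is the least closely related of the three.

Taxon 1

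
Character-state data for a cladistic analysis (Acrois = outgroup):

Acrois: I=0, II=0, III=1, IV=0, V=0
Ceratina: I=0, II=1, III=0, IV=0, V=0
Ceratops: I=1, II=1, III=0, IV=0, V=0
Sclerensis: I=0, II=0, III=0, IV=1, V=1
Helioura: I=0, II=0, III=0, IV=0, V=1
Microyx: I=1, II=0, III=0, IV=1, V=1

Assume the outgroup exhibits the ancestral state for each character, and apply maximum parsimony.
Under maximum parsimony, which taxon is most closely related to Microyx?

Sclerensis

Character polarity is set by the outgroup: the derived state is whichever differs from the outgroup's state, so for III the derived state is '0', and for the remaining characters it is '1'.
I (state '1') occurs in Ceratops and Microyx but conflicts with the nesting implied by the other characters — most parsimoniously interpreted as homoplasy.
II (derived state '1') is shared by Ceratina and Ceratops — a synapomorphy uniting that clade.
All ingroup taxa share the derived state '0' for III; it defines the ingroup but does not resolve relationships within it.
IV (derived state '1') is shared by Microyx and Sclerensis — a synapomorphy uniting that clade.
V (derived state '1') is shared by Helioura, Microyx, and Sclerensis — a synapomorphy uniting that clade.
Most parsimonious ingroup topology: ((Ceratina,Ceratops),((Sclerensis,Microyx),Helioura)).
Microyx and Sclerensis form a cherry on this tree, so they are sister taxa.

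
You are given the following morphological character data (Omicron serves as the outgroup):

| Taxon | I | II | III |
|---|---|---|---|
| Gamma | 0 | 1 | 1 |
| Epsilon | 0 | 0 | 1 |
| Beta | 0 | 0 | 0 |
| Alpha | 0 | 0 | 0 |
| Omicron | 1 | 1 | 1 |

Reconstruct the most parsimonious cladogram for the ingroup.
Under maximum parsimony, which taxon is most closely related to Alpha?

The outgroup has state '1' for every character, so '0' is the derived state throughout.
I (derived state '0') is shared by all ingroup taxa — unites the whole ingroup.
II (derived state '0') is shared by Alpha, Beta, and Epsilon — a synapomorphy uniting that clade.
Only Alpha and Beta show the derived state '0' for III, supporting them as a clade.
Most parsimonious ingroup topology: (((Alpha,Beta),Epsilon),Gamma).
Alpha and Beta form a cherry on this tree, so they are sister taxa.

Beta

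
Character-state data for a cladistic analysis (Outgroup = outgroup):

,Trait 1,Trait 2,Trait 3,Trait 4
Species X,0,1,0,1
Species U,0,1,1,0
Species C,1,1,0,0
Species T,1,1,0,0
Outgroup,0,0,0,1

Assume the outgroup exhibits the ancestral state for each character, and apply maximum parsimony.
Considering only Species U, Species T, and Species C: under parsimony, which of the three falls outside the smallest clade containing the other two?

Species U

Character polarity is set by the outgroup: the derived state is whichever differs from the outgroup's state, so for Trait 4 the derived state is '0', and for the remaining characters it is '1'.
Trait 1 (derived state '1') is shared by Species C and Species T — a synapomorphy uniting that clade.
Trait 2 (derived state '1') is shared by all ingroup taxa — unites the whole ingroup.
Trait 3 (derived state '1') is unique to Species U (autapomorphy; uninformative for grouping).
Trait 4: derived state '0' in Species C, Species T, and Species U only — synapomorphy for {Species C, Species T, Species U}.
Most parsimonious ingroup topology: (Species X,((Species C,Species T),Species U)).
Species T and Species C share a more recent common ancestor with each other than either does with Species U, so Species U is the least closely related of the three.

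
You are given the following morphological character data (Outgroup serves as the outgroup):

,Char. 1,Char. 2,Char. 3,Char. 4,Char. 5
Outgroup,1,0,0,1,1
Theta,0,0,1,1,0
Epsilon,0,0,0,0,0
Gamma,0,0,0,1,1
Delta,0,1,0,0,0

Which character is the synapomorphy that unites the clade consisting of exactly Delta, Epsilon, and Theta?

Char. 5

Character polarity is set by the outgroup: the derived state is whichever differs from the outgroup's state, so for Char. 1, Char. 4, Char. 5 the derived state is '0', and for the remaining characters it is '1'.
All ingroup taxa share the derived state '0' for Char. 1; it defines the ingroup but does not resolve relationships within it.
Char. 2 (derived state '1') is unique to Delta (autapomorphy; uninformative for grouping).
Char. 3 (derived state '1') is unique to Theta (autapomorphy; uninformative for grouping).
Only Delta and Epsilon show the derived state '0' for Char. 4, supporting them as a clade.
Char. 5 (derived state '0') is shared by Delta, Epsilon, and Theta — a synapomorphy uniting that clade.
Most parsimonious ingroup topology: ((Theta,(Epsilon,Delta)),Gamma).
The clade {Delta, Epsilon, Theta} is supported by Char. 5: its derived state '0' occurs in exactly those taxa and in no other taxon (including the outgroup).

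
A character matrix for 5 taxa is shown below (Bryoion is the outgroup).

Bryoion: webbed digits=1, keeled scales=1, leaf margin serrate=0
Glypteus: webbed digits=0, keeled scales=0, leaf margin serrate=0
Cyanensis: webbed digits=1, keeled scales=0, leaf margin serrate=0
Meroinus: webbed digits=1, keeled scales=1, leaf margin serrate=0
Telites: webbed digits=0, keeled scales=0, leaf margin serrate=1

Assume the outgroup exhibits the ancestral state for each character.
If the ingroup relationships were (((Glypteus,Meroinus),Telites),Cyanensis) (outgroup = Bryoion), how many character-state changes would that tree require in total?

5

Map each character onto (((Glypteus,Meroinus),Telites),Cyanensis) (rooted by Bryoion) and count the minimum state changes it requires (Fitch parsimony):
webbed digits: 2; keeled scales: 2; leaf margin serrate: 1.
Total tree length = 5.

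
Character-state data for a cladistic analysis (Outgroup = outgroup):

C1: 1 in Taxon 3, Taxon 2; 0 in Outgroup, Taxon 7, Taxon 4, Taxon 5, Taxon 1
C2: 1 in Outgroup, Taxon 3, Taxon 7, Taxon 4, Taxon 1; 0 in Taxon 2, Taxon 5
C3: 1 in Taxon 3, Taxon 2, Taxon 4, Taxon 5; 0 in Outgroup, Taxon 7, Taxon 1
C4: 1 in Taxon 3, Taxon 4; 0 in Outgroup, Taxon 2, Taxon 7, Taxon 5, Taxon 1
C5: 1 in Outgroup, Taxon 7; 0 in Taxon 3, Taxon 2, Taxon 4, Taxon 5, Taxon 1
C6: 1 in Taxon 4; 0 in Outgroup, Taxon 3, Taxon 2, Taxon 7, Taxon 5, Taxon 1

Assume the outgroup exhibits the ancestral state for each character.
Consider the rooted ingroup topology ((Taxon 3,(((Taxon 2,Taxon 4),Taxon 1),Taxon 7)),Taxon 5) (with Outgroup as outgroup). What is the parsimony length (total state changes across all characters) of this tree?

12

Map each character onto ((Taxon 3,(((Taxon 2,Taxon 4),Taxon 1),Taxon 7)),Taxon 5) (rooted by Outgroup) and count the minimum state changes it requires (Fitch parsimony):
C1: 2; C2: 2; C3: 3; C4: 2; C5: 2; C6: 1.
Total tree length = 12.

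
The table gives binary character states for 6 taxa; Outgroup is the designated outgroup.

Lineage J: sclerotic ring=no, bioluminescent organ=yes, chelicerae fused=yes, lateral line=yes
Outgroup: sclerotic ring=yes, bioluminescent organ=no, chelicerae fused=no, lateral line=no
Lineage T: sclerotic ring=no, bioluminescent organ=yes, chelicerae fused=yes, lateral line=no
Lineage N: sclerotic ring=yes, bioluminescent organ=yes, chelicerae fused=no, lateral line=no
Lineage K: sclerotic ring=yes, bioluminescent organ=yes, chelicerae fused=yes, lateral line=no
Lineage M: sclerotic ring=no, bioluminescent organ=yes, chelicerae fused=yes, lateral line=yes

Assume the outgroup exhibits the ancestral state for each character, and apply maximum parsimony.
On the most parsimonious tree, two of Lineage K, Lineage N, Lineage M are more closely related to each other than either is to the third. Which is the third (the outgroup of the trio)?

Character polarity is set by the outgroup: the derived state is whichever differs from the outgroup's state, so for sclerotic ring the derived state is 'no', and for the remaining characters it is 'yes'.
Only Lineage J, Lineage M, and Lineage T show the derived state 'no' for sclerotic ring, supporting them as a clade.
bioluminescent organ (derived state 'yes') is shared by all ingroup taxa — unites the whole ingroup.
chelicerae fused (derived state 'yes') is shared by Lineage J, Lineage K, Lineage M, and Lineage T — a synapomorphy uniting that clade.
lateral line: derived state 'yes' in Lineage J and Lineage M only — synapomorphy for {Lineage J, Lineage M}.
Most parsimonious ingroup topology: ((((Lineage M,Lineage J),Lineage T),Lineage K),Lineage N).
Lineage K and Lineage M share a more recent common ancestor with each other than either does with Lineage N, so Lineage N is the least closely related of the three.

Lineage N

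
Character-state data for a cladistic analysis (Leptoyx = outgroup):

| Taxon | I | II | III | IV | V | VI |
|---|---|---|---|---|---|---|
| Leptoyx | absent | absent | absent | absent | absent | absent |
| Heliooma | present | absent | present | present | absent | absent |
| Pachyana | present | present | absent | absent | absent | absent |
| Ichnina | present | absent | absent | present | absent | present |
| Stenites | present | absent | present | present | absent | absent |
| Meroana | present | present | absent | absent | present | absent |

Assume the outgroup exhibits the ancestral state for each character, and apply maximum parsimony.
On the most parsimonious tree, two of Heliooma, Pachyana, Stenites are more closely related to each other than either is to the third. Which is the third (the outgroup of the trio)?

The outgroup has state 'absent' for every character, so 'present' is the derived state throughout.
All ingroup taxa share the derived state 'present' for I; it defines the ingroup but does not resolve relationships within it.
II (derived state 'present') is shared by Meroana and Pachyana — a synapomorphy uniting that clade.
III (derived state 'present') is shared by Heliooma and Stenites — a synapomorphy uniting that clade.
Only Heliooma, Ichnina, and Stenites show the derived state 'present' for IV, supporting them as a clade.
V (derived state 'present') is unique to Meroana (autapomorphy; uninformative for grouping).
VI (derived state 'present') is unique to Ichnina (autapomorphy; uninformative for grouping).
Most parsimonious ingroup topology: (((Heliooma,Stenites),Ichnina),(Pachyana,Meroana)).
Heliooma and Stenites share a more recent common ancestor with each other than either does with Pachyana, so Pachyana is the least closely related of the three.

Pachyana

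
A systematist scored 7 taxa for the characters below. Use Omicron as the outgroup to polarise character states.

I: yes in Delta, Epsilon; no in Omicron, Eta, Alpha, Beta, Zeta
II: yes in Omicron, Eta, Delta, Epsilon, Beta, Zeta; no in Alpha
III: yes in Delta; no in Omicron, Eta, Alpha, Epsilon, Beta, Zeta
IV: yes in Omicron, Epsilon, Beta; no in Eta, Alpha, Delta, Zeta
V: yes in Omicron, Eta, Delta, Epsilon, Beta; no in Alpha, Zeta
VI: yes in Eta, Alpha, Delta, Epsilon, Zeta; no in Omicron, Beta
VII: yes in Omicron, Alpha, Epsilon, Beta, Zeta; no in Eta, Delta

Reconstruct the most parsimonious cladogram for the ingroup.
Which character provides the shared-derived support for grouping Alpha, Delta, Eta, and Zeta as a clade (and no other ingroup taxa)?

Character polarity is set by the outgroup: the derived state is whichever differs from the outgroup's state, so for II, IV, V, VII the derived state is 'no', and for the remaining characters it is 'yes'.
I groups Delta and Epsilon, which is incompatible with the clades supported by the remaining characters; treating it as convergent (homoplasy) costs fewer steps than any alternative tree.
II (derived state 'no') is unique to Alpha (autapomorphy; uninformative for grouping).
III: derived state 'yes' in Delta only — an autapomorphy, so it tells us nothing about relationships among taxa.
IV: derived state 'no' in Alpha, Delta, Eta, and Zeta only — synapomorphy for {Alpha, Delta, Eta, Zeta}.
V: derived state 'no' in Alpha and Zeta only — synapomorphy for {Alpha, Zeta}.
VI (derived state 'yes') is shared by Alpha, Delta, Epsilon, Eta, and Zeta — a synapomorphy uniting that clade.
VII: derived state 'no' in Delta and Eta only — synapomorphy for {Delta, Eta}.
Most parsimonious ingroup topology: ((((Eta,Delta),(Alpha,Zeta)),Epsilon),Beta).
The clade {Alpha, Delta, Eta, Zeta} is supported by IV: its derived state 'no' occurs in exactly those taxa and in no other taxon (including the outgroup).

IV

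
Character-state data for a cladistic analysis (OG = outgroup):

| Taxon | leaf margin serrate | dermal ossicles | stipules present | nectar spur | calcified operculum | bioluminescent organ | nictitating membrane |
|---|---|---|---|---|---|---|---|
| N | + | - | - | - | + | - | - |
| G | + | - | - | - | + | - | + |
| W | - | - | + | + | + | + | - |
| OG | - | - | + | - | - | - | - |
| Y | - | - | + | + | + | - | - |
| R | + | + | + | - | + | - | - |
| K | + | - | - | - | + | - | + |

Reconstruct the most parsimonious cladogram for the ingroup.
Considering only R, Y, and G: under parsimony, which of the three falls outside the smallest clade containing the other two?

Character polarity is set by the outgroup: the derived state is whichever differs from the outgroup's state, so for stipules present the derived state is '-', and for the remaining characters it is '+'.
leaf margin serrate (derived state '+') is shared by G, K, N, and R — a synapomorphy uniting that clade.
dermal ossicles (derived state '+') is unique to R (autapomorphy; uninformative for grouping).
stipules present: derived state '-' in G, K, and N only — synapomorphy for {G, K, N}.
Only W and Y show the derived state '+' for nectar spur, supporting them as a clade.
All ingroup taxa share the derived state '+' for calcified operculum; it defines the ingroup but does not resolve relationships within it.
bioluminescent organ (derived state '+') is unique to W (autapomorphy; uninformative for grouping).
Only G and K show the derived state '+' for nictitating membrane, supporting them as a clade.
Most parsimonious ingroup topology: ((Y,W),((N,(G,K)),R)).
G and R share a more recent common ancestor with each other than either does with Y, so Y is the least closely related of the three.

Y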